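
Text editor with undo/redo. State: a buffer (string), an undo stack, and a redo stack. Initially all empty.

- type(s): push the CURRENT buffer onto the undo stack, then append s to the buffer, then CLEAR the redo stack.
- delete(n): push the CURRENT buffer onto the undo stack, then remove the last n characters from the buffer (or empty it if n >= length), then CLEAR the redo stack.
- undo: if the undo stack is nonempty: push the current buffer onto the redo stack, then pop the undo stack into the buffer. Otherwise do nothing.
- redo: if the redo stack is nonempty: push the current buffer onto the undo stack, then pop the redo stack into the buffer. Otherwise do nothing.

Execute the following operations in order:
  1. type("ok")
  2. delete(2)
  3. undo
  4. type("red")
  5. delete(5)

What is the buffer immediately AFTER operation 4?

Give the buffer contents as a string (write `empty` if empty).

Answer: okred

Derivation:
After op 1 (type): buf='ok' undo_depth=1 redo_depth=0
After op 2 (delete): buf='(empty)' undo_depth=2 redo_depth=0
After op 3 (undo): buf='ok' undo_depth=1 redo_depth=1
After op 4 (type): buf='okred' undo_depth=2 redo_depth=0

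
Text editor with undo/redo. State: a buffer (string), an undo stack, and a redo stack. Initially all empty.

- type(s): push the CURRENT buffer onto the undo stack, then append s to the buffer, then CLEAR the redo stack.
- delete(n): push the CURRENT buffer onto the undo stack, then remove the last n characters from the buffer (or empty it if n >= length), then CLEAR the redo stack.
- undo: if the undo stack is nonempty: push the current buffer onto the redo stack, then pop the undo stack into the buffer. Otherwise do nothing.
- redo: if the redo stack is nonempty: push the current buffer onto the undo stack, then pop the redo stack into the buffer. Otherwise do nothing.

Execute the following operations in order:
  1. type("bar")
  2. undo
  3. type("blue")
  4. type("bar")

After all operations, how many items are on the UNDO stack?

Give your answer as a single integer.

After op 1 (type): buf='bar' undo_depth=1 redo_depth=0
After op 2 (undo): buf='(empty)' undo_depth=0 redo_depth=1
After op 3 (type): buf='blue' undo_depth=1 redo_depth=0
After op 4 (type): buf='bluebar' undo_depth=2 redo_depth=0

Answer: 2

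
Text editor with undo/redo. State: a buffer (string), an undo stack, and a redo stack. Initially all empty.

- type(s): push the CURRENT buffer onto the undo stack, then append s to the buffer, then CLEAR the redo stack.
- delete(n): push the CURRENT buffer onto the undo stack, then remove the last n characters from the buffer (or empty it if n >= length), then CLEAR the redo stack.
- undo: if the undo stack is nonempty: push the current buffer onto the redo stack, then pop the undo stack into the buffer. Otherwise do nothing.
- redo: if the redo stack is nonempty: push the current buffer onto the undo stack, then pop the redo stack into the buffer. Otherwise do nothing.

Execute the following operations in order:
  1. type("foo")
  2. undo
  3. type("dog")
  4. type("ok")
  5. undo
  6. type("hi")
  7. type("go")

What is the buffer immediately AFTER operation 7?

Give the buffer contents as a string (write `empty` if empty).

Answer: doghigo

Derivation:
After op 1 (type): buf='foo' undo_depth=1 redo_depth=0
After op 2 (undo): buf='(empty)' undo_depth=0 redo_depth=1
After op 3 (type): buf='dog' undo_depth=1 redo_depth=0
After op 4 (type): buf='dogok' undo_depth=2 redo_depth=0
After op 5 (undo): buf='dog' undo_depth=1 redo_depth=1
After op 6 (type): buf='doghi' undo_depth=2 redo_depth=0
After op 7 (type): buf='doghigo' undo_depth=3 redo_depth=0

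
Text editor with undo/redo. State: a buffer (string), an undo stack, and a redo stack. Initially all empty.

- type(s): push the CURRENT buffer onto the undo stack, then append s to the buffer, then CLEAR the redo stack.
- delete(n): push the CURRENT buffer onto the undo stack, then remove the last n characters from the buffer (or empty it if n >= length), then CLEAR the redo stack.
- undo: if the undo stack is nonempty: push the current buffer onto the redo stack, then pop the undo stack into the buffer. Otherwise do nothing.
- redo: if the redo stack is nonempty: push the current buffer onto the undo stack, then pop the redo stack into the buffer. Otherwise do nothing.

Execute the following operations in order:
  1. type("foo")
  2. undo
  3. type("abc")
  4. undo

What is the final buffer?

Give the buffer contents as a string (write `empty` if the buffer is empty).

After op 1 (type): buf='foo' undo_depth=1 redo_depth=0
After op 2 (undo): buf='(empty)' undo_depth=0 redo_depth=1
After op 3 (type): buf='abc' undo_depth=1 redo_depth=0
After op 4 (undo): buf='(empty)' undo_depth=0 redo_depth=1

Answer: empty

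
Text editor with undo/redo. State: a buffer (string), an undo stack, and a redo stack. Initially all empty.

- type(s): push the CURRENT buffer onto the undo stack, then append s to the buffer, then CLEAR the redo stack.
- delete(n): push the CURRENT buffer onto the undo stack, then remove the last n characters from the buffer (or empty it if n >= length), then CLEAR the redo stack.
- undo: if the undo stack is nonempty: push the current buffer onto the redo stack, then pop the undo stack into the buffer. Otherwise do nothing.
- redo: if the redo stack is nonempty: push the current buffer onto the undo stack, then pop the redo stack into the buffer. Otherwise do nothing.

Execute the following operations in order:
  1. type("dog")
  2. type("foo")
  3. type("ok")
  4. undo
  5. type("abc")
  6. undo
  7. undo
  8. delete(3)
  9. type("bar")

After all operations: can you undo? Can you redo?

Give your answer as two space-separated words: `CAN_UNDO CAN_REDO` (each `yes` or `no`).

Answer: yes no

Derivation:
After op 1 (type): buf='dog' undo_depth=1 redo_depth=0
After op 2 (type): buf='dogfoo' undo_depth=2 redo_depth=0
After op 3 (type): buf='dogfoook' undo_depth=3 redo_depth=0
After op 4 (undo): buf='dogfoo' undo_depth=2 redo_depth=1
After op 5 (type): buf='dogfooabc' undo_depth=3 redo_depth=0
After op 6 (undo): buf='dogfoo' undo_depth=2 redo_depth=1
After op 7 (undo): buf='dog' undo_depth=1 redo_depth=2
After op 8 (delete): buf='(empty)' undo_depth=2 redo_depth=0
After op 9 (type): buf='bar' undo_depth=3 redo_depth=0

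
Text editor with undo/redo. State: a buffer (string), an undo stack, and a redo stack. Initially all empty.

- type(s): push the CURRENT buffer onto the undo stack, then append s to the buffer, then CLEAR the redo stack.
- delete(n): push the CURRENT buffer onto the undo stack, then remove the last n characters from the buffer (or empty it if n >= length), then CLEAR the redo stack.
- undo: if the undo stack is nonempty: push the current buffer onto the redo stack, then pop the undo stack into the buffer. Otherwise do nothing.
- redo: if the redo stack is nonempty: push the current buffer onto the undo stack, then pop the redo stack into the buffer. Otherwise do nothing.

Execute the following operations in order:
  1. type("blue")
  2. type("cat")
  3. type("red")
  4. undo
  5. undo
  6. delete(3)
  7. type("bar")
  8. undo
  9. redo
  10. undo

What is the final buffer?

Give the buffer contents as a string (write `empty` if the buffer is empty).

After op 1 (type): buf='blue' undo_depth=1 redo_depth=0
After op 2 (type): buf='bluecat' undo_depth=2 redo_depth=0
After op 3 (type): buf='bluecatred' undo_depth=3 redo_depth=0
After op 4 (undo): buf='bluecat' undo_depth=2 redo_depth=1
After op 5 (undo): buf='blue' undo_depth=1 redo_depth=2
After op 6 (delete): buf='b' undo_depth=2 redo_depth=0
After op 7 (type): buf='bbar' undo_depth=3 redo_depth=0
After op 8 (undo): buf='b' undo_depth=2 redo_depth=1
After op 9 (redo): buf='bbar' undo_depth=3 redo_depth=0
After op 10 (undo): buf='b' undo_depth=2 redo_depth=1

Answer: b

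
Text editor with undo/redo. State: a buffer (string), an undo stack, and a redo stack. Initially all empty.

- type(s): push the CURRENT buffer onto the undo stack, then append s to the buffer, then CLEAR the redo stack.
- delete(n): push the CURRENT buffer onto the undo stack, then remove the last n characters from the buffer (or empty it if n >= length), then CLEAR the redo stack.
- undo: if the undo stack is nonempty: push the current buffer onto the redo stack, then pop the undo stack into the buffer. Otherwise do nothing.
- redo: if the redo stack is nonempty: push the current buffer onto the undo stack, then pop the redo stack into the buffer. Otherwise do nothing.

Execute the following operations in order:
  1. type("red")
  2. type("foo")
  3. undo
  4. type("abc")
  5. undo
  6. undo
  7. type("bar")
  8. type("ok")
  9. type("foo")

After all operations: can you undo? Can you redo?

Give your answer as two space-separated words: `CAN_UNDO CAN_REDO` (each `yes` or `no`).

After op 1 (type): buf='red' undo_depth=1 redo_depth=0
After op 2 (type): buf='redfoo' undo_depth=2 redo_depth=0
After op 3 (undo): buf='red' undo_depth=1 redo_depth=1
After op 4 (type): buf='redabc' undo_depth=2 redo_depth=0
After op 5 (undo): buf='red' undo_depth=1 redo_depth=1
After op 6 (undo): buf='(empty)' undo_depth=0 redo_depth=2
After op 7 (type): buf='bar' undo_depth=1 redo_depth=0
After op 8 (type): buf='barok' undo_depth=2 redo_depth=0
After op 9 (type): buf='barokfoo' undo_depth=3 redo_depth=0

Answer: yes no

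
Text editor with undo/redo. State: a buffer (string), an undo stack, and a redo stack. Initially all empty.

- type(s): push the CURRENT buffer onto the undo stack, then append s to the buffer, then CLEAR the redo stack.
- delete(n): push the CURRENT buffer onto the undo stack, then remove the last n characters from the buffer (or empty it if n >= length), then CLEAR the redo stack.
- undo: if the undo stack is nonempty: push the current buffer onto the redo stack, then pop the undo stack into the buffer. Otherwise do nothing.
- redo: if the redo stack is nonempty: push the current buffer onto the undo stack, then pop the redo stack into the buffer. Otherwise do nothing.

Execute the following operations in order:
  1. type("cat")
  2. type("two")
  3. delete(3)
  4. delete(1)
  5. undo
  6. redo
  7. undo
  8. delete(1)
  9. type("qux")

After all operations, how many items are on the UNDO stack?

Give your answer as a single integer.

Answer: 5

Derivation:
After op 1 (type): buf='cat' undo_depth=1 redo_depth=0
After op 2 (type): buf='cattwo' undo_depth=2 redo_depth=0
After op 3 (delete): buf='cat' undo_depth=3 redo_depth=0
After op 4 (delete): buf='ca' undo_depth=4 redo_depth=0
After op 5 (undo): buf='cat' undo_depth=3 redo_depth=1
After op 6 (redo): buf='ca' undo_depth=4 redo_depth=0
After op 7 (undo): buf='cat' undo_depth=3 redo_depth=1
After op 8 (delete): buf='ca' undo_depth=4 redo_depth=0
After op 9 (type): buf='caqux' undo_depth=5 redo_depth=0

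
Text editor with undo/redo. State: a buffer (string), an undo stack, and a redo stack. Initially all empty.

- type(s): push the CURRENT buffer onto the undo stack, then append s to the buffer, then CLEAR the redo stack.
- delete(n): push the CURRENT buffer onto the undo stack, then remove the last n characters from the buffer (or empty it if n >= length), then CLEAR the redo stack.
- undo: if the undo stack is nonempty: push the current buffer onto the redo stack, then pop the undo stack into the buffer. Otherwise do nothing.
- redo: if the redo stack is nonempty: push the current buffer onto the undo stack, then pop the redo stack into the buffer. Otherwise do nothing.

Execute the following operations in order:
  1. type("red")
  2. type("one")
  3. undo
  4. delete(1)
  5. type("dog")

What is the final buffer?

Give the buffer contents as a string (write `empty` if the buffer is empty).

Answer: redog

Derivation:
After op 1 (type): buf='red' undo_depth=1 redo_depth=0
After op 2 (type): buf='redone' undo_depth=2 redo_depth=0
After op 3 (undo): buf='red' undo_depth=1 redo_depth=1
After op 4 (delete): buf='re' undo_depth=2 redo_depth=0
After op 5 (type): buf='redog' undo_depth=3 redo_depth=0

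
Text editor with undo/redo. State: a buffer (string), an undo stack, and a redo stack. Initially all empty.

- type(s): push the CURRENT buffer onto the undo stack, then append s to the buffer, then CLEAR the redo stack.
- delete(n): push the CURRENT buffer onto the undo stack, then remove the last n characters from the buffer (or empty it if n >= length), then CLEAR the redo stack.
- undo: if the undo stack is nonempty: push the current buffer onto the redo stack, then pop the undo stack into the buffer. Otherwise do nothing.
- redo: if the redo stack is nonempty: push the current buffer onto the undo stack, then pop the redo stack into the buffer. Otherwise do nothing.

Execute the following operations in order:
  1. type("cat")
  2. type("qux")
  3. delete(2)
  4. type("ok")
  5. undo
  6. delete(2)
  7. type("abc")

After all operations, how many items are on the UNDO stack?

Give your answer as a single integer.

After op 1 (type): buf='cat' undo_depth=1 redo_depth=0
After op 2 (type): buf='catqux' undo_depth=2 redo_depth=0
After op 3 (delete): buf='catq' undo_depth=3 redo_depth=0
After op 4 (type): buf='catqok' undo_depth=4 redo_depth=0
After op 5 (undo): buf='catq' undo_depth=3 redo_depth=1
After op 6 (delete): buf='ca' undo_depth=4 redo_depth=0
After op 7 (type): buf='caabc' undo_depth=5 redo_depth=0

Answer: 5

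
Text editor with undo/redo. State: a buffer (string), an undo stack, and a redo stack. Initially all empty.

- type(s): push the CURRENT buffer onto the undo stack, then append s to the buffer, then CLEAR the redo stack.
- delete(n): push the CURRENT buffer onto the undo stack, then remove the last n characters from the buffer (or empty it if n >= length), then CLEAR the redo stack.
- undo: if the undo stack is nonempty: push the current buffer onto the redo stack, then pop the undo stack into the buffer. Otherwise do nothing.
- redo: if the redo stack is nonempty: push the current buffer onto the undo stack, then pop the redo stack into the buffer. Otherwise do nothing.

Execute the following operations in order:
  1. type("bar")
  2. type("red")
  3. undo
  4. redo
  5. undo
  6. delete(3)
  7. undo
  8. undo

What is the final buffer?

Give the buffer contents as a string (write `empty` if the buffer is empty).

After op 1 (type): buf='bar' undo_depth=1 redo_depth=0
After op 2 (type): buf='barred' undo_depth=2 redo_depth=0
After op 3 (undo): buf='bar' undo_depth=1 redo_depth=1
After op 4 (redo): buf='barred' undo_depth=2 redo_depth=0
After op 5 (undo): buf='bar' undo_depth=1 redo_depth=1
After op 6 (delete): buf='(empty)' undo_depth=2 redo_depth=0
After op 7 (undo): buf='bar' undo_depth=1 redo_depth=1
After op 8 (undo): buf='(empty)' undo_depth=0 redo_depth=2

Answer: empty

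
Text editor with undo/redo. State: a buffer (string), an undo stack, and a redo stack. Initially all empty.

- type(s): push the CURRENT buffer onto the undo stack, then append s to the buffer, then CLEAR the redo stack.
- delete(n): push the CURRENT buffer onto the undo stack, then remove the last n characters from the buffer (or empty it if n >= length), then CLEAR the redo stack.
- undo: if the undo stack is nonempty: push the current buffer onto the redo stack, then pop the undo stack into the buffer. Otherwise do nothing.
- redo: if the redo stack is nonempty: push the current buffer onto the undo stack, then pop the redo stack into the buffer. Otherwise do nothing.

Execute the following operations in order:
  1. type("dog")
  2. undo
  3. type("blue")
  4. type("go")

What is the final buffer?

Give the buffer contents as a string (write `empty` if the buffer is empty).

Answer: bluego

Derivation:
After op 1 (type): buf='dog' undo_depth=1 redo_depth=0
After op 2 (undo): buf='(empty)' undo_depth=0 redo_depth=1
After op 3 (type): buf='blue' undo_depth=1 redo_depth=0
After op 4 (type): buf='bluego' undo_depth=2 redo_depth=0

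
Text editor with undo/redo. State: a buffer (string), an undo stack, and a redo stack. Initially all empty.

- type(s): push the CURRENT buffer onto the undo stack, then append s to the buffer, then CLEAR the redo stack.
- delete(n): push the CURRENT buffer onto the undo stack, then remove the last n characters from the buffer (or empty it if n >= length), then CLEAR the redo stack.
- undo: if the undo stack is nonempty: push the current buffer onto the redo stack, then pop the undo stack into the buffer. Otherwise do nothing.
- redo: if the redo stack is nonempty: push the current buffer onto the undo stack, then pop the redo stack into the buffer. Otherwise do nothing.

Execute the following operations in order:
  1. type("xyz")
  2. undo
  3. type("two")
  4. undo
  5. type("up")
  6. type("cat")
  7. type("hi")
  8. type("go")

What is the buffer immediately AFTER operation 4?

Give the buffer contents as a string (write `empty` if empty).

After op 1 (type): buf='xyz' undo_depth=1 redo_depth=0
After op 2 (undo): buf='(empty)' undo_depth=0 redo_depth=1
After op 3 (type): buf='two' undo_depth=1 redo_depth=0
After op 4 (undo): buf='(empty)' undo_depth=0 redo_depth=1

Answer: empty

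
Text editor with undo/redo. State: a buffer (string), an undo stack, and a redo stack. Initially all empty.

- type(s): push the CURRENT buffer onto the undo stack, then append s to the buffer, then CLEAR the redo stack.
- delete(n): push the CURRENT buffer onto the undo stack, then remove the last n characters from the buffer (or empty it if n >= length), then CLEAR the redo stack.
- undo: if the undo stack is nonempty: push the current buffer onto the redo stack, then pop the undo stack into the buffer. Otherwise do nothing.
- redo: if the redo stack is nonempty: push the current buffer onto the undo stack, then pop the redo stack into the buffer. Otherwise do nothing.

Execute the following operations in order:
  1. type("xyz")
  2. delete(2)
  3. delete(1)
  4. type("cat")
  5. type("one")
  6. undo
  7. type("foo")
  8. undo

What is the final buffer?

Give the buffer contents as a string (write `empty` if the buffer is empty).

After op 1 (type): buf='xyz' undo_depth=1 redo_depth=0
After op 2 (delete): buf='x' undo_depth=2 redo_depth=0
After op 3 (delete): buf='(empty)' undo_depth=3 redo_depth=0
After op 4 (type): buf='cat' undo_depth=4 redo_depth=0
After op 5 (type): buf='catone' undo_depth=5 redo_depth=0
After op 6 (undo): buf='cat' undo_depth=4 redo_depth=1
After op 7 (type): buf='catfoo' undo_depth=5 redo_depth=0
After op 8 (undo): buf='cat' undo_depth=4 redo_depth=1

Answer: cat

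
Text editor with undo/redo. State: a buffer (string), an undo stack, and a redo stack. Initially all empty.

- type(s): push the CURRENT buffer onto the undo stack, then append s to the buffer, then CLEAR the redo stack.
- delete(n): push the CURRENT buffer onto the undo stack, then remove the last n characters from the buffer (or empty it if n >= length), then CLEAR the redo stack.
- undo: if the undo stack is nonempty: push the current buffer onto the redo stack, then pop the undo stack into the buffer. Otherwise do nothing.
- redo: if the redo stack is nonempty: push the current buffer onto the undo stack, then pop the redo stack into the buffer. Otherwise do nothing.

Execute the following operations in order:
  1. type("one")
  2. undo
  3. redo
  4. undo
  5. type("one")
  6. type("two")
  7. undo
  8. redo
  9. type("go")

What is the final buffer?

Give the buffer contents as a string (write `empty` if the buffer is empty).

After op 1 (type): buf='one' undo_depth=1 redo_depth=0
After op 2 (undo): buf='(empty)' undo_depth=0 redo_depth=1
After op 3 (redo): buf='one' undo_depth=1 redo_depth=0
After op 4 (undo): buf='(empty)' undo_depth=0 redo_depth=1
After op 5 (type): buf='one' undo_depth=1 redo_depth=0
After op 6 (type): buf='onetwo' undo_depth=2 redo_depth=0
After op 7 (undo): buf='one' undo_depth=1 redo_depth=1
After op 8 (redo): buf='onetwo' undo_depth=2 redo_depth=0
After op 9 (type): buf='onetwogo' undo_depth=3 redo_depth=0

Answer: onetwogo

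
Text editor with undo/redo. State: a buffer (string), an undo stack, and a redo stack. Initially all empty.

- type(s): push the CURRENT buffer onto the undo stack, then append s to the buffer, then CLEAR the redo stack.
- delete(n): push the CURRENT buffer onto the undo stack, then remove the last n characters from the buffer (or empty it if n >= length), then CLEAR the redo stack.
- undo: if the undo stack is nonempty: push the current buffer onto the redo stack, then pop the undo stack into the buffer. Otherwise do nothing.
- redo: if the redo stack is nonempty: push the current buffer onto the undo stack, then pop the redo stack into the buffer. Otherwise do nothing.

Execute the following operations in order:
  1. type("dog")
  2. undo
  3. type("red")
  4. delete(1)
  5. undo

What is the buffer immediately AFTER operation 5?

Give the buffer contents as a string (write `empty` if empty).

After op 1 (type): buf='dog' undo_depth=1 redo_depth=0
After op 2 (undo): buf='(empty)' undo_depth=0 redo_depth=1
After op 3 (type): buf='red' undo_depth=1 redo_depth=0
After op 4 (delete): buf='re' undo_depth=2 redo_depth=0
After op 5 (undo): buf='red' undo_depth=1 redo_depth=1

Answer: red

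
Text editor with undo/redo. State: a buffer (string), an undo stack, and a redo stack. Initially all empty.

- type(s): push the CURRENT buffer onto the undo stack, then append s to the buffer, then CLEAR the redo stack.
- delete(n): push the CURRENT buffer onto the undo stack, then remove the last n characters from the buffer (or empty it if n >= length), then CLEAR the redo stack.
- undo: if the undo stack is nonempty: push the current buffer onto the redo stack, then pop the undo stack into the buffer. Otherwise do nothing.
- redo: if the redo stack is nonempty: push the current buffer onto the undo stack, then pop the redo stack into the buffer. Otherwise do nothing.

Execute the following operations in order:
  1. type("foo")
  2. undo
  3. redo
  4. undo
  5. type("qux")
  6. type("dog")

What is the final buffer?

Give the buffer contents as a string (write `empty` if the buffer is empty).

Answer: quxdog

Derivation:
After op 1 (type): buf='foo' undo_depth=1 redo_depth=0
After op 2 (undo): buf='(empty)' undo_depth=0 redo_depth=1
After op 3 (redo): buf='foo' undo_depth=1 redo_depth=0
After op 4 (undo): buf='(empty)' undo_depth=0 redo_depth=1
After op 5 (type): buf='qux' undo_depth=1 redo_depth=0
After op 6 (type): buf='quxdog' undo_depth=2 redo_depth=0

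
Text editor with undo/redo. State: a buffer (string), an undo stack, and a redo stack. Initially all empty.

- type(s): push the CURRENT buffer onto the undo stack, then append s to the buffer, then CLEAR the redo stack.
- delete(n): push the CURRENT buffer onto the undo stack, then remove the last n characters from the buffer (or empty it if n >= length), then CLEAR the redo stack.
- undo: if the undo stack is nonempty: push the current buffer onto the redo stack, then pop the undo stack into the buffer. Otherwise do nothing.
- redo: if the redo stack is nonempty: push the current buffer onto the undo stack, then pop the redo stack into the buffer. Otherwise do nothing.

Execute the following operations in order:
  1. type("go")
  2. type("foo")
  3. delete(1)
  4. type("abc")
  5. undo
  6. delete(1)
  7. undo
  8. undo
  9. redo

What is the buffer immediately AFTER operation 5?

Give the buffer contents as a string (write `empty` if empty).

After op 1 (type): buf='go' undo_depth=1 redo_depth=0
After op 2 (type): buf='gofoo' undo_depth=2 redo_depth=0
After op 3 (delete): buf='gofo' undo_depth=3 redo_depth=0
After op 4 (type): buf='gofoabc' undo_depth=4 redo_depth=0
After op 5 (undo): buf='gofo' undo_depth=3 redo_depth=1

Answer: gofo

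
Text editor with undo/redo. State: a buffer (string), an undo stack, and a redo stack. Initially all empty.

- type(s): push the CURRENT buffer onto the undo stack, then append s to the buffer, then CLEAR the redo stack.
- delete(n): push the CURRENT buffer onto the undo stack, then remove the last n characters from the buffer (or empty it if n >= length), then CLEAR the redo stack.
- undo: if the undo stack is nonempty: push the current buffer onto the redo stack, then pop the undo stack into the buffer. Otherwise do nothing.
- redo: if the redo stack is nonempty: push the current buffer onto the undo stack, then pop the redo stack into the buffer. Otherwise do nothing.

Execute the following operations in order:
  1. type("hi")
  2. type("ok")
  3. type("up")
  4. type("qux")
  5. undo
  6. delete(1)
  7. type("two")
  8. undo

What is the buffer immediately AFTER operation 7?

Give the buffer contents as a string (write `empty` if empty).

Answer: hiokutwo

Derivation:
After op 1 (type): buf='hi' undo_depth=1 redo_depth=0
After op 2 (type): buf='hiok' undo_depth=2 redo_depth=0
After op 3 (type): buf='hiokup' undo_depth=3 redo_depth=0
After op 4 (type): buf='hiokupqux' undo_depth=4 redo_depth=0
After op 5 (undo): buf='hiokup' undo_depth=3 redo_depth=1
After op 6 (delete): buf='hioku' undo_depth=4 redo_depth=0
After op 7 (type): buf='hiokutwo' undo_depth=5 redo_depth=0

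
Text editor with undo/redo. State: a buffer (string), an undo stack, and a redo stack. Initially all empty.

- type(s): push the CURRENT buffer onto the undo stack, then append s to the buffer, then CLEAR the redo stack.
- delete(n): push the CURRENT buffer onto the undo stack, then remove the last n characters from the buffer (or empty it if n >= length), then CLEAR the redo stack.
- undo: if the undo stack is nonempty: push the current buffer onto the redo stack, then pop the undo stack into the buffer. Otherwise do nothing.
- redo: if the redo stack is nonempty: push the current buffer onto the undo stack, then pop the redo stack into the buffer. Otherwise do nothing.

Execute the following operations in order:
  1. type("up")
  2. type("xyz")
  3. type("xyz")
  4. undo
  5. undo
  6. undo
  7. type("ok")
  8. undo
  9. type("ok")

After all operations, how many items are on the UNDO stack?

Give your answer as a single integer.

After op 1 (type): buf='up' undo_depth=1 redo_depth=0
After op 2 (type): buf='upxyz' undo_depth=2 redo_depth=0
After op 3 (type): buf='upxyzxyz' undo_depth=3 redo_depth=0
After op 4 (undo): buf='upxyz' undo_depth=2 redo_depth=1
After op 5 (undo): buf='up' undo_depth=1 redo_depth=2
After op 6 (undo): buf='(empty)' undo_depth=0 redo_depth=3
After op 7 (type): buf='ok' undo_depth=1 redo_depth=0
After op 8 (undo): buf='(empty)' undo_depth=0 redo_depth=1
After op 9 (type): buf='ok' undo_depth=1 redo_depth=0

Answer: 1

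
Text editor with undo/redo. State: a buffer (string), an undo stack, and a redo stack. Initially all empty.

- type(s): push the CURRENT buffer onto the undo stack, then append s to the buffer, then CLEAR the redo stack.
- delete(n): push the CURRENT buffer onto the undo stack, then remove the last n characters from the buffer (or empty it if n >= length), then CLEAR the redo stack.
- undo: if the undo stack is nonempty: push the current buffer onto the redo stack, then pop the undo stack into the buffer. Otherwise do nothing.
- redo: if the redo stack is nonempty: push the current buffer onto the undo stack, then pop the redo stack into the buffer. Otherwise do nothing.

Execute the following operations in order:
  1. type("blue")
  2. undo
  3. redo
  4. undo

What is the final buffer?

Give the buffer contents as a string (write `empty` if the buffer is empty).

Answer: empty

Derivation:
After op 1 (type): buf='blue' undo_depth=1 redo_depth=0
After op 2 (undo): buf='(empty)' undo_depth=0 redo_depth=1
After op 3 (redo): buf='blue' undo_depth=1 redo_depth=0
After op 4 (undo): buf='(empty)' undo_depth=0 redo_depth=1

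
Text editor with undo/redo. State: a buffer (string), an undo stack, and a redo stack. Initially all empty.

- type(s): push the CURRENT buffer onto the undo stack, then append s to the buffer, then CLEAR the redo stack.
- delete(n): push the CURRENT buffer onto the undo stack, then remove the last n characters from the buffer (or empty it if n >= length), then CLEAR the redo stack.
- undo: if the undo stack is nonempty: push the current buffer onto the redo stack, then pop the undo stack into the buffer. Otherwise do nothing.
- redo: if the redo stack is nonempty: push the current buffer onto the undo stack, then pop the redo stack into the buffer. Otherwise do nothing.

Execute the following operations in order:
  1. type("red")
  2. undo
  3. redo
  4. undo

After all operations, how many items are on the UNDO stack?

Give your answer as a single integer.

Answer: 0

Derivation:
After op 1 (type): buf='red' undo_depth=1 redo_depth=0
After op 2 (undo): buf='(empty)' undo_depth=0 redo_depth=1
After op 3 (redo): buf='red' undo_depth=1 redo_depth=0
After op 4 (undo): buf='(empty)' undo_depth=0 redo_depth=1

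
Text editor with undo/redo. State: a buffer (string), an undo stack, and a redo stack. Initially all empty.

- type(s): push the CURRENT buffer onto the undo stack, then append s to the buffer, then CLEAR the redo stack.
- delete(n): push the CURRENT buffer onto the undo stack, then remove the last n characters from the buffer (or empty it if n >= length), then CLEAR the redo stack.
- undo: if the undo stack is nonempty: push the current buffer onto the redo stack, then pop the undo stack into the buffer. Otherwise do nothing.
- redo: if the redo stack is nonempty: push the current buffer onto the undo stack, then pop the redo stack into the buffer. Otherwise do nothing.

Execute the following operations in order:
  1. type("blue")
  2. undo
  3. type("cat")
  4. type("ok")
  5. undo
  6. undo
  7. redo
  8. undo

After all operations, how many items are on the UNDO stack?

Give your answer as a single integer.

After op 1 (type): buf='blue' undo_depth=1 redo_depth=0
After op 2 (undo): buf='(empty)' undo_depth=0 redo_depth=1
After op 3 (type): buf='cat' undo_depth=1 redo_depth=0
After op 4 (type): buf='catok' undo_depth=2 redo_depth=0
After op 5 (undo): buf='cat' undo_depth=1 redo_depth=1
After op 6 (undo): buf='(empty)' undo_depth=0 redo_depth=2
After op 7 (redo): buf='cat' undo_depth=1 redo_depth=1
After op 8 (undo): buf='(empty)' undo_depth=0 redo_depth=2

Answer: 0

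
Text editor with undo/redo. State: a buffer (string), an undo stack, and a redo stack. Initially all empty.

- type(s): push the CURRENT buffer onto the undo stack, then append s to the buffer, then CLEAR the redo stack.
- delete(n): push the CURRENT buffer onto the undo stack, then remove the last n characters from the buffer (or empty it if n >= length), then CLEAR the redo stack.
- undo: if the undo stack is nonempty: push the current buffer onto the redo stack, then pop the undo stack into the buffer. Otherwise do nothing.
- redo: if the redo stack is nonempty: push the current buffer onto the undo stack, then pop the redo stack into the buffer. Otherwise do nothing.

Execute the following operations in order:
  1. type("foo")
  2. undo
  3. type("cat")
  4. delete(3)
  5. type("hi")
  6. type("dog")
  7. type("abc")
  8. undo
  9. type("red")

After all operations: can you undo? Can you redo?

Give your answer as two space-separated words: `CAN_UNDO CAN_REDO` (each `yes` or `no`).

After op 1 (type): buf='foo' undo_depth=1 redo_depth=0
After op 2 (undo): buf='(empty)' undo_depth=0 redo_depth=1
After op 3 (type): buf='cat' undo_depth=1 redo_depth=0
After op 4 (delete): buf='(empty)' undo_depth=2 redo_depth=0
After op 5 (type): buf='hi' undo_depth=3 redo_depth=0
After op 6 (type): buf='hidog' undo_depth=4 redo_depth=0
After op 7 (type): buf='hidogabc' undo_depth=5 redo_depth=0
After op 8 (undo): buf='hidog' undo_depth=4 redo_depth=1
After op 9 (type): buf='hidogred' undo_depth=5 redo_depth=0

Answer: yes no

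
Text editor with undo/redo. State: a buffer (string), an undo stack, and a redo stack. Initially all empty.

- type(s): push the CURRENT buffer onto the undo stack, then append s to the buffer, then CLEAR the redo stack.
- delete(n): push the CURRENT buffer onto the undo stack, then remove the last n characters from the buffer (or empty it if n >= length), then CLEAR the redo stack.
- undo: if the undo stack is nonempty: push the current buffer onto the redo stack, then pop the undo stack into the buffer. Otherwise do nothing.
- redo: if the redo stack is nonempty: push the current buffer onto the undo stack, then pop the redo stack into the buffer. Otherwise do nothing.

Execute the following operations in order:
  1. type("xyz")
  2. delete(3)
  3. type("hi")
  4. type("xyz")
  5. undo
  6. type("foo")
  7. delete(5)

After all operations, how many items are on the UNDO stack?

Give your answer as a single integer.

After op 1 (type): buf='xyz' undo_depth=1 redo_depth=0
After op 2 (delete): buf='(empty)' undo_depth=2 redo_depth=0
After op 3 (type): buf='hi' undo_depth=3 redo_depth=0
After op 4 (type): buf='hixyz' undo_depth=4 redo_depth=0
After op 5 (undo): buf='hi' undo_depth=3 redo_depth=1
After op 6 (type): buf='hifoo' undo_depth=4 redo_depth=0
After op 7 (delete): buf='(empty)' undo_depth=5 redo_depth=0

Answer: 5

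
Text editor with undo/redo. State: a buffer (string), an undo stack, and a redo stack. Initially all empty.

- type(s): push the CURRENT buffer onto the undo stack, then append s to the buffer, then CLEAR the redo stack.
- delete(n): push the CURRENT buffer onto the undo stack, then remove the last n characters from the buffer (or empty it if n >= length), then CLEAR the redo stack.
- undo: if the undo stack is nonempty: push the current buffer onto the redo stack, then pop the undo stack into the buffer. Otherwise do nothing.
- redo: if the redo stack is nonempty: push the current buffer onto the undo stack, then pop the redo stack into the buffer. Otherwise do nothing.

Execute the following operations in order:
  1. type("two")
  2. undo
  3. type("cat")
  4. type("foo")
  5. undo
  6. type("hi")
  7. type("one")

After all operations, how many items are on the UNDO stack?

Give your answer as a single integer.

After op 1 (type): buf='two' undo_depth=1 redo_depth=0
After op 2 (undo): buf='(empty)' undo_depth=0 redo_depth=1
After op 3 (type): buf='cat' undo_depth=1 redo_depth=0
After op 4 (type): buf='catfoo' undo_depth=2 redo_depth=0
After op 5 (undo): buf='cat' undo_depth=1 redo_depth=1
After op 6 (type): buf='cathi' undo_depth=2 redo_depth=0
After op 7 (type): buf='cathione' undo_depth=3 redo_depth=0

Answer: 3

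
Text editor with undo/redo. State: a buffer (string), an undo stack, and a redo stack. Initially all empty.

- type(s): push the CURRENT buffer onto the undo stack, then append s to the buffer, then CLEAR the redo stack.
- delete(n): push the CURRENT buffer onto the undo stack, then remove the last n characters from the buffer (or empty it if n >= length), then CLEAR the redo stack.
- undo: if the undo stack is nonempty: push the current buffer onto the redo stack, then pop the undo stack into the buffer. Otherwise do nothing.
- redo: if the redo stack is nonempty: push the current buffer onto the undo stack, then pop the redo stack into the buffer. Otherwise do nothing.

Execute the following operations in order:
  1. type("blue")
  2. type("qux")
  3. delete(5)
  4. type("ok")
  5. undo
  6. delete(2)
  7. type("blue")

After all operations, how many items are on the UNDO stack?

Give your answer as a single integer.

After op 1 (type): buf='blue' undo_depth=1 redo_depth=0
After op 2 (type): buf='bluequx' undo_depth=2 redo_depth=0
After op 3 (delete): buf='bl' undo_depth=3 redo_depth=0
After op 4 (type): buf='blok' undo_depth=4 redo_depth=0
After op 5 (undo): buf='bl' undo_depth=3 redo_depth=1
After op 6 (delete): buf='(empty)' undo_depth=4 redo_depth=0
After op 7 (type): buf='blue' undo_depth=5 redo_depth=0

Answer: 5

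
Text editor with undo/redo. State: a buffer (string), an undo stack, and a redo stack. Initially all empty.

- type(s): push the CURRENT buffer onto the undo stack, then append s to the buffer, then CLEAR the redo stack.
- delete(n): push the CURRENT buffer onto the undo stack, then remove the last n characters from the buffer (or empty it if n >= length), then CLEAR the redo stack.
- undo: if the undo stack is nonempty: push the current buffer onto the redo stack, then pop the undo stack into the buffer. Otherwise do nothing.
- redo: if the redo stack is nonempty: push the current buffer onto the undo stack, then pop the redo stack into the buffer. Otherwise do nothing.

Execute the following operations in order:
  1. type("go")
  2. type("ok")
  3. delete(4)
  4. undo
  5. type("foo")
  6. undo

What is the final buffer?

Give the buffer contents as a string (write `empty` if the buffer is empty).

Answer: gook

Derivation:
After op 1 (type): buf='go' undo_depth=1 redo_depth=0
After op 2 (type): buf='gook' undo_depth=2 redo_depth=0
After op 3 (delete): buf='(empty)' undo_depth=3 redo_depth=0
After op 4 (undo): buf='gook' undo_depth=2 redo_depth=1
After op 5 (type): buf='gookfoo' undo_depth=3 redo_depth=0
After op 6 (undo): buf='gook' undo_depth=2 redo_depth=1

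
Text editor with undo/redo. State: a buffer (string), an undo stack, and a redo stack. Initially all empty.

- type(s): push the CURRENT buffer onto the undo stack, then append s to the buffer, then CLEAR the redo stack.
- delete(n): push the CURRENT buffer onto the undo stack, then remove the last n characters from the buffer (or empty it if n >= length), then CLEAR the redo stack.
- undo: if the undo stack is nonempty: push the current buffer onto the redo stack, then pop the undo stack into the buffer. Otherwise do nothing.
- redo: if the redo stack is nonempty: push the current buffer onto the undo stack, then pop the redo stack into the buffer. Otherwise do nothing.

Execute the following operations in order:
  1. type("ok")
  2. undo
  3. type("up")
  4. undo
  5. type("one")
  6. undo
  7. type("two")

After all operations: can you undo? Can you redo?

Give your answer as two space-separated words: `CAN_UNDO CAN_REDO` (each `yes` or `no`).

After op 1 (type): buf='ok' undo_depth=1 redo_depth=0
After op 2 (undo): buf='(empty)' undo_depth=0 redo_depth=1
After op 3 (type): buf='up' undo_depth=1 redo_depth=0
After op 4 (undo): buf='(empty)' undo_depth=0 redo_depth=1
After op 5 (type): buf='one' undo_depth=1 redo_depth=0
After op 6 (undo): buf='(empty)' undo_depth=0 redo_depth=1
After op 7 (type): buf='two' undo_depth=1 redo_depth=0

Answer: yes no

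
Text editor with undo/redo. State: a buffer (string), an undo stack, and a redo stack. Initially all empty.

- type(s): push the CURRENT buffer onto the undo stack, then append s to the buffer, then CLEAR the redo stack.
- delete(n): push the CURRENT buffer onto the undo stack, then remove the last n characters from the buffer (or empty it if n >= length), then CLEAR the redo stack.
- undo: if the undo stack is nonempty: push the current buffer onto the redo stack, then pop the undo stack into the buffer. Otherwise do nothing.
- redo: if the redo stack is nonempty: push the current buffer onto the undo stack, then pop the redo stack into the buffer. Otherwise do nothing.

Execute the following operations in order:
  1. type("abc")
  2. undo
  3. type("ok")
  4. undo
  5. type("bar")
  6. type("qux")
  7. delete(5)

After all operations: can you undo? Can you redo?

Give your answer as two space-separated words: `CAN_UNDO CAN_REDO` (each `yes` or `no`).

Answer: yes no

Derivation:
After op 1 (type): buf='abc' undo_depth=1 redo_depth=0
After op 2 (undo): buf='(empty)' undo_depth=0 redo_depth=1
After op 3 (type): buf='ok' undo_depth=1 redo_depth=0
After op 4 (undo): buf='(empty)' undo_depth=0 redo_depth=1
After op 5 (type): buf='bar' undo_depth=1 redo_depth=0
After op 6 (type): buf='barqux' undo_depth=2 redo_depth=0
After op 7 (delete): buf='b' undo_depth=3 redo_depth=0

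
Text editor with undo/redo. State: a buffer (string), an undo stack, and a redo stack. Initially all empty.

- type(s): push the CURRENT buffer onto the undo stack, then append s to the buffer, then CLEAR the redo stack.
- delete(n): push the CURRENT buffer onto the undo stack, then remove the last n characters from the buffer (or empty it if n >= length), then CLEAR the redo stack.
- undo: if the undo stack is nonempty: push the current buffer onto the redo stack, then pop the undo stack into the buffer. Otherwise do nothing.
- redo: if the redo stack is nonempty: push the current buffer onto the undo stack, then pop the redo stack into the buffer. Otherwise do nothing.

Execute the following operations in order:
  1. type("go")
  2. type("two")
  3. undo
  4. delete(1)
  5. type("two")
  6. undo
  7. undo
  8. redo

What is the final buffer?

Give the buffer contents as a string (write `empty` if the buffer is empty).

Answer: g

Derivation:
After op 1 (type): buf='go' undo_depth=1 redo_depth=0
After op 2 (type): buf='gotwo' undo_depth=2 redo_depth=0
After op 3 (undo): buf='go' undo_depth=1 redo_depth=1
After op 4 (delete): buf='g' undo_depth=2 redo_depth=0
After op 5 (type): buf='gtwo' undo_depth=3 redo_depth=0
After op 6 (undo): buf='g' undo_depth=2 redo_depth=1
After op 7 (undo): buf='go' undo_depth=1 redo_depth=2
After op 8 (redo): buf='g' undo_depth=2 redo_depth=1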